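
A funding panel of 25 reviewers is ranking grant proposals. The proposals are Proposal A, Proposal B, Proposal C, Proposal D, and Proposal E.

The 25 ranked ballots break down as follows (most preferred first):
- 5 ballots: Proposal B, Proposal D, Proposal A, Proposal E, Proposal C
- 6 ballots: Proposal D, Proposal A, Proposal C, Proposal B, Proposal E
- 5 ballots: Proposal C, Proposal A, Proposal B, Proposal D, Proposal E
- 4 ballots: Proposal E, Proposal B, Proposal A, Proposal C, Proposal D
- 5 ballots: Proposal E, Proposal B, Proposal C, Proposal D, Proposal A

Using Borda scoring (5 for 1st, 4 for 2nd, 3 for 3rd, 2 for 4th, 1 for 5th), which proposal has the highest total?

Proposal A: 5×3 + 6×4 + 5×4 + 4×3 + 5×1 = 76
Proposal B: 5×5 + 6×2 + 5×3 + 4×4 + 5×4 = 88
Proposal C: 5×1 + 6×3 + 5×5 + 4×2 + 5×3 = 71
Proposal D: 5×4 + 6×5 + 5×2 + 4×1 + 5×2 = 74
Proposal E: 5×2 + 6×1 + 5×1 + 4×5 + 5×5 = 66

Proposal B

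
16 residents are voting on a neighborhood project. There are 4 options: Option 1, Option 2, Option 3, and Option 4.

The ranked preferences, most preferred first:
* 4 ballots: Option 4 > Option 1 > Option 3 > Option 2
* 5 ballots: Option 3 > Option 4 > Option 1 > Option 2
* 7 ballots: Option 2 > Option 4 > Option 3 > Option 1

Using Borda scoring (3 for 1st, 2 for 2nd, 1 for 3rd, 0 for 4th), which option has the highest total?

Option 1: 4×2 + 5×1 + 7×0 = 13
Option 2: 4×0 + 5×0 + 7×3 = 21
Option 3: 4×1 + 5×3 + 7×1 = 26
Option 4: 4×3 + 5×2 + 7×2 = 36

Option 4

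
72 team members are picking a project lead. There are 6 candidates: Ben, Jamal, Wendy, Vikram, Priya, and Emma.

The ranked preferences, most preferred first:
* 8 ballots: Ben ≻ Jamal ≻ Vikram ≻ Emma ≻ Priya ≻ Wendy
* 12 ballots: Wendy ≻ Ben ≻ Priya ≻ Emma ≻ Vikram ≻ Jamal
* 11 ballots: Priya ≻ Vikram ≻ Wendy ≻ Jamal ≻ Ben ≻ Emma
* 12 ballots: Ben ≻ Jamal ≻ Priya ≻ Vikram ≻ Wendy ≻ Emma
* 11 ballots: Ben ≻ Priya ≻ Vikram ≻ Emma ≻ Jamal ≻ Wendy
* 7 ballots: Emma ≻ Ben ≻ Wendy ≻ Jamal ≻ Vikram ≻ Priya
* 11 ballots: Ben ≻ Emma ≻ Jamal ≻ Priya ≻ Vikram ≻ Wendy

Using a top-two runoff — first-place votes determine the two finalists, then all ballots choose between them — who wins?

Round 1 first-place votes: Ben 42, Jamal 0, Wendy 12, Vikram 0, Priya 11, Emma 7. Ben and Wendy advance.
Runoff: Ben is ranked above Wendy on 49 ballots, Wendy above Ben on 23.

Ben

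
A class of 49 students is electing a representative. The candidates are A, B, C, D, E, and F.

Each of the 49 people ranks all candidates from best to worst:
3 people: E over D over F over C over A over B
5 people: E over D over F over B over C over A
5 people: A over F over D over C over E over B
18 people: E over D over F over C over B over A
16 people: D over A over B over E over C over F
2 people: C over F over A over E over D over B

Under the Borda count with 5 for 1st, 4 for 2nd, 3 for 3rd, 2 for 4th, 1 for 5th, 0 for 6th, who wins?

A: 3×1 + 5×0 + 5×5 + 18×0 + 16×4 + 2×3 = 98
B: 3×0 + 5×2 + 5×0 + 18×1 + 16×3 + 2×0 = 76
C: 3×2 + 5×1 + 5×2 + 18×2 + 16×1 + 2×5 = 83
D: 3×4 + 5×4 + 5×3 + 18×4 + 16×5 + 2×1 = 201
E: 3×5 + 5×5 + 5×1 + 18×5 + 16×2 + 2×2 = 171
F: 3×3 + 5×3 + 5×4 + 18×3 + 16×0 + 2×4 = 106

D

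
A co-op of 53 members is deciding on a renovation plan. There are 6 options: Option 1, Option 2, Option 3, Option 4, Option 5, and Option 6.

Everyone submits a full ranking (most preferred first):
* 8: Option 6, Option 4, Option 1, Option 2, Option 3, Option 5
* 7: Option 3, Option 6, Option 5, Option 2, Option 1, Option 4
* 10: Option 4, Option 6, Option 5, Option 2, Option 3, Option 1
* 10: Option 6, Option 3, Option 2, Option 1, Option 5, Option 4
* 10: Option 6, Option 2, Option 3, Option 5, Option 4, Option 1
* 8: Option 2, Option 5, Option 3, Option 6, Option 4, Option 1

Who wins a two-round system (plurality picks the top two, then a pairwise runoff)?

Round 1 first-place votes: Option 1 0, Option 2 8, Option 3 7, Option 4 10, Option 5 0, Option 6 28. Option 6 and Option 4 advance.
Runoff: Option 6 is ranked above Option 4 on 43 ballots, Option 4 above Option 6 on 10.

Option 6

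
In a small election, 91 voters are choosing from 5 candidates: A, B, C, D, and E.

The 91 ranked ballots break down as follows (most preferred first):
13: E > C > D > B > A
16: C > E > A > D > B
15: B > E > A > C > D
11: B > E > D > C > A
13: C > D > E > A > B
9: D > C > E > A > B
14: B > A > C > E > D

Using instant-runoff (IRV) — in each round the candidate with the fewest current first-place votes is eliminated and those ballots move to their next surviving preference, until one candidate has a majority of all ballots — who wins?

Round 1: A 0, B 40, C 29, D 9, E 13. A eliminated.
Round 2: B 40, C 29, D 9, E 13. D eliminated.
Round 3: B 40, C 38, E 13. E eliminated.
Round 4: B 40, C 51. C has a majority (≥46).

C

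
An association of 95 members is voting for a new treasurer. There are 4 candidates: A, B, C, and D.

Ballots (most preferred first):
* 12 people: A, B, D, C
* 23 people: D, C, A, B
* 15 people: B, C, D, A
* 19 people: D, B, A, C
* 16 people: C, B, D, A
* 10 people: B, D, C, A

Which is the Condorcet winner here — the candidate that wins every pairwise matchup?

B

B vs A: 60–35
B vs C: 56–39
B vs D: 53–42
B beats every other candidate.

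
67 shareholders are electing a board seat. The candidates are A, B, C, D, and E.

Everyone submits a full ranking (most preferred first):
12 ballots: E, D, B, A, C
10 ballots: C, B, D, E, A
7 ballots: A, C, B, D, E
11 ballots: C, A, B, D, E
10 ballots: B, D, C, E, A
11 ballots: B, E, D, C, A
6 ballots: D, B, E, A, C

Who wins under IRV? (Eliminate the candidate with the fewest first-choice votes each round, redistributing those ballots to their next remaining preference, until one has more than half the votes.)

B

Round 1: A 7, B 21, C 21, D 6, E 12. D eliminated.
Round 2: A 7, B 27, C 21, E 12. A eliminated.
Round 3: B 27, C 28, E 12. E eliminated.
Round 4: B 39, C 28. B has a majority (≥34).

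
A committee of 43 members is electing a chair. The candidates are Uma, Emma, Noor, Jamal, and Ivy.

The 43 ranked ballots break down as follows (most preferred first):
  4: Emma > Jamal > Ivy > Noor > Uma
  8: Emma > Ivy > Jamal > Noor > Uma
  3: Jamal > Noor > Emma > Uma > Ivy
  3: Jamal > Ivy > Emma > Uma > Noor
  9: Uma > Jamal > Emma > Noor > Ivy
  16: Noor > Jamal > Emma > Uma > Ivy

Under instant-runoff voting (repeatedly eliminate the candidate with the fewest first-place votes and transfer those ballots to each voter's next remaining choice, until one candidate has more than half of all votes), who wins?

Emma

Round 1: Uma 9, Emma 12, Noor 16, Jamal 6, Ivy 0. Ivy eliminated.
Round 2: Uma 9, Emma 12, Noor 16, Jamal 6. Jamal eliminated.
Round 3: Uma 9, Emma 15, Noor 19. Uma eliminated.
Round 4: Emma 24, Noor 19. Emma has a majority (≥22).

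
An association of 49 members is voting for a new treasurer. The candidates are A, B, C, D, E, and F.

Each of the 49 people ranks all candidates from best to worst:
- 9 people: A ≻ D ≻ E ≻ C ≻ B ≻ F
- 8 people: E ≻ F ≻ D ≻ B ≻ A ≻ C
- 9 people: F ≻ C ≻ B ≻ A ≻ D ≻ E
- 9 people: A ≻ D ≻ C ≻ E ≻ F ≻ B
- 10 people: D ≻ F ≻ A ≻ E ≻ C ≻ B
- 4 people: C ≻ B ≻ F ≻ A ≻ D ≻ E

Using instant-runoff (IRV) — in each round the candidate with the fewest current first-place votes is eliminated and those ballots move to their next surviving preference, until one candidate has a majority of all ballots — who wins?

Round 1: A 18, B 0, C 4, D 10, E 8, F 9. B eliminated.
Round 2: A 18, C 4, D 10, E 8, F 9. C eliminated.
Round 3: A 18, D 10, E 8, F 13. E eliminated.
Round 4: A 18, D 10, F 21. D eliminated.
Round 5: A 18, F 31. F has a majority (≥25).

F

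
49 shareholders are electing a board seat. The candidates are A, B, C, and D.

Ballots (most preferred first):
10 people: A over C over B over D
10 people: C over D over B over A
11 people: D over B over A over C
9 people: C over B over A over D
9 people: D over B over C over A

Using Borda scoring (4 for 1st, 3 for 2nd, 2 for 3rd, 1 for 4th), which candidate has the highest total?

A: 10×4 + 10×1 + 11×2 + 9×2 + 9×1 = 99
B: 10×2 + 10×2 + 11×3 + 9×3 + 9×3 = 127
C: 10×3 + 10×4 + 11×1 + 9×4 + 9×2 = 135
D: 10×1 + 10×3 + 11×4 + 9×1 + 9×4 = 129

C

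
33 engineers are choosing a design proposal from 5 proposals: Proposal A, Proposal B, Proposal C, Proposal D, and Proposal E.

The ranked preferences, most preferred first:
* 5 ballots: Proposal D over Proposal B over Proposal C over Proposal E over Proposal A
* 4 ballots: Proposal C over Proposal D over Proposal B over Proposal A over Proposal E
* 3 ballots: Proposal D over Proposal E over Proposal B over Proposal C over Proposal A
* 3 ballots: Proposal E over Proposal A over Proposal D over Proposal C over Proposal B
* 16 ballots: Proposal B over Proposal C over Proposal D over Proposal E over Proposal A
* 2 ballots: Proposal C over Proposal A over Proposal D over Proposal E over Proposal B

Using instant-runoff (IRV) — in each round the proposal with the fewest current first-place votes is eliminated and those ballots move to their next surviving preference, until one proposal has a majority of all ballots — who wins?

Proposal D

Round 1: Proposal A 0, Proposal B 16, Proposal C 6, Proposal D 8, Proposal E 3. Proposal A eliminated.
Round 2: Proposal B 16, Proposal C 6, Proposal D 8, Proposal E 3. Proposal E eliminated.
Round 3: Proposal B 16, Proposal C 6, Proposal D 11. Proposal C eliminated.
Round 4: Proposal B 16, Proposal D 17. Proposal D has a majority (≥17).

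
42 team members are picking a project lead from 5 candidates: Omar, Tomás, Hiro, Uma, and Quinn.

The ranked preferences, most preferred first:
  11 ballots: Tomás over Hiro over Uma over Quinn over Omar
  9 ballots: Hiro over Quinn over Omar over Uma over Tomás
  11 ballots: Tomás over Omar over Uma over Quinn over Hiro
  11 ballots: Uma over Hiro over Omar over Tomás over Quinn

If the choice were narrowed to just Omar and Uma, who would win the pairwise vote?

Uma

Omar is ranked above Uma on 20 ballots; Uma above Omar on 22.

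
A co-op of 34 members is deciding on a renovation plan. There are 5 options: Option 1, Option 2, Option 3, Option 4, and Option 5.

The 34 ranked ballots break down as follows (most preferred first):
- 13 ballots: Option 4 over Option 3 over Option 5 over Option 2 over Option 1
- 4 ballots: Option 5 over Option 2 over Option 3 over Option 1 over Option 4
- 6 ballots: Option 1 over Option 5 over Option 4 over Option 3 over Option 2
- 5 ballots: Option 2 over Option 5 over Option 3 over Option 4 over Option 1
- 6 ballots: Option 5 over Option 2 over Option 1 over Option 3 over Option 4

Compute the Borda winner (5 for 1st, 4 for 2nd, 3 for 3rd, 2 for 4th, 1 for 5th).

Option 5

Option 1: 13×1 + 4×2 + 6×5 + 5×1 + 6×3 = 74
Option 2: 13×2 + 4×4 + 6×1 + 5×5 + 6×4 = 97
Option 3: 13×4 + 4×3 + 6×2 + 5×3 + 6×2 = 103
Option 4: 13×5 + 4×1 + 6×3 + 5×2 + 6×1 = 103
Option 5: 13×3 + 4×5 + 6×4 + 5×4 + 6×5 = 133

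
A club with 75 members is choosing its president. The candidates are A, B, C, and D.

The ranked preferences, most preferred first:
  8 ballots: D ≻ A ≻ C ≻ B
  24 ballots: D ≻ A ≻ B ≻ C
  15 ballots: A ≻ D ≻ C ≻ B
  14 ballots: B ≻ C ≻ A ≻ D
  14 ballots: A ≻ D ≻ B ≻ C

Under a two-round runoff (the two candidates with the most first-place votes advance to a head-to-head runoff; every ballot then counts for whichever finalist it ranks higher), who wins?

Round 1 first-place votes: A 29, B 14, C 0, D 32. D and A advance.
Runoff: D is ranked above A on 32 ballots, A above D on 43.

A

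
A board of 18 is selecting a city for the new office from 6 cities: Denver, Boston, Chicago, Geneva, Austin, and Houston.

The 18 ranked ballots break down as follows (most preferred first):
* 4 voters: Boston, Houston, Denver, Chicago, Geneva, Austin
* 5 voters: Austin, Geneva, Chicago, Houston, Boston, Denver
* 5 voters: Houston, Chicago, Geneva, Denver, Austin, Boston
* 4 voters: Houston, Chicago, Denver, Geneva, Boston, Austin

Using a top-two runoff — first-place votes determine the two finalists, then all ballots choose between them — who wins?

Round 1 first-place votes: Denver 0, Boston 4, Chicago 0, Geneva 0, Austin 5, Houston 9. Houston and Austin advance.
Runoff: Houston is ranked above Austin on 13 ballots, Austin above Houston on 5.

Houston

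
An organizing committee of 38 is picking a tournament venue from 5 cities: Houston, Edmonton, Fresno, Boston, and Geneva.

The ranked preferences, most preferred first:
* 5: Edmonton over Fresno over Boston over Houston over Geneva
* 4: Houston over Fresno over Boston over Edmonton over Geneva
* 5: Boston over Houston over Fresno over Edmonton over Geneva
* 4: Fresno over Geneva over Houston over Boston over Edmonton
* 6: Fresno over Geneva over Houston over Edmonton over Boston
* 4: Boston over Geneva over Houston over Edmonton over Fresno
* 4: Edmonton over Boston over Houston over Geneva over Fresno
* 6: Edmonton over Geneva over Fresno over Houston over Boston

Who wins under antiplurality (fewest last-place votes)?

Last-place votes: Houston 0, Edmonton 4, Fresno 8, Boston 12, Geneva 14.

Houston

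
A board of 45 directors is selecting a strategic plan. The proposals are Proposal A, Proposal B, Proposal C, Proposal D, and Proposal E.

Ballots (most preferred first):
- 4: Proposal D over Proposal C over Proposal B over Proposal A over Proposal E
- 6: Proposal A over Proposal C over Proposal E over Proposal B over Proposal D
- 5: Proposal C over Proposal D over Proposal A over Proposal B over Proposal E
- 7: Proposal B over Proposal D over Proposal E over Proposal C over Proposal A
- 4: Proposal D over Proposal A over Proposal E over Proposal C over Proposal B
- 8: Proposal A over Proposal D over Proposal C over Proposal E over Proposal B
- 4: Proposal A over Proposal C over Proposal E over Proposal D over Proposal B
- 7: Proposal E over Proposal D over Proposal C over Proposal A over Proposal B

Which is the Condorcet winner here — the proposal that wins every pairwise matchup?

Proposal D

Proposal D vs Proposal A: 27–18
Proposal D vs Proposal B: 32–13
Proposal D vs Proposal C: 30–15
Proposal D vs Proposal E: 28–17
Proposal D beats every other proposal.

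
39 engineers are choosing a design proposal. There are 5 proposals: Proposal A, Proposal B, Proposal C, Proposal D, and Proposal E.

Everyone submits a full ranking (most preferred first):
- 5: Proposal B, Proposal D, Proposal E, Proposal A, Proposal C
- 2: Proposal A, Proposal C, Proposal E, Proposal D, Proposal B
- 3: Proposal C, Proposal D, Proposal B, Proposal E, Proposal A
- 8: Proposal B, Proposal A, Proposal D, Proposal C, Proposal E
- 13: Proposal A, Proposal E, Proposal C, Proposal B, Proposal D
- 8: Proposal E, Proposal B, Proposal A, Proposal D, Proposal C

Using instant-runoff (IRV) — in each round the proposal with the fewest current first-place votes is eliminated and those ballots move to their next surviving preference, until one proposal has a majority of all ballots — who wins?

Proposal B

Round 1: Proposal A 15, Proposal B 13, Proposal C 3, Proposal D 0, Proposal E 8. Proposal D eliminated.
Round 2: Proposal A 15, Proposal B 13, Proposal C 3, Proposal E 8. Proposal C eliminated.
Round 3: Proposal A 15, Proposal B 16, Proposal E 8. Proposal E eliminated.
Round 4: Proposal A 15, Proposal B 24. Proposal B has a majority (≥20).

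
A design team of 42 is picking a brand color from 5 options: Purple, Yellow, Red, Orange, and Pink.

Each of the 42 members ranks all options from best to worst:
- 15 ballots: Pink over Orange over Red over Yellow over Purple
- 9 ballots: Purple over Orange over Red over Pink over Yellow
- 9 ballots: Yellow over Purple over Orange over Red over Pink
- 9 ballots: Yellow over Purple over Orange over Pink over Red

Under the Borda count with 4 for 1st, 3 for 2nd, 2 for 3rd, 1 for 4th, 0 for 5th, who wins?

Orange

Purple: 15×0 + 9×4 + 9×3 + 9×3 = 90
Yellow: 15×1 + 9×0 + 9×4 + 9×4 = 87
Red: 15×2 + 9×2 + 9×1 + 9×0 = 57
Orange: 15×3 + 9×3 + 9×2 + 9×2 = 108
Pink: 15×4 + 9×1 + 9×0 + 9×1 = 78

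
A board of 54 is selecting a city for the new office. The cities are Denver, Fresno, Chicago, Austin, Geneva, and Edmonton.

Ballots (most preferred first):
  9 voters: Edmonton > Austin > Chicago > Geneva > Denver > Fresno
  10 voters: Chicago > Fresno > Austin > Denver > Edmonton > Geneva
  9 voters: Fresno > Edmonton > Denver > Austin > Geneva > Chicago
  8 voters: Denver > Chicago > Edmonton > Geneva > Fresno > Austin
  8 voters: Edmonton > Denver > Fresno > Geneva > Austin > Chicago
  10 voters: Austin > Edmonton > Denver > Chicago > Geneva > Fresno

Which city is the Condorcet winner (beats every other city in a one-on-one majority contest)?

Edmonton vs Denver: 36–18
Edmonton vs Fresno: 35–19
Edmonton vs Chicago: 36–18
Edmonton vs Austin: 34–20
Edmonton vs Geneva: 54–0
Edmonton beats every other city.

Edmonton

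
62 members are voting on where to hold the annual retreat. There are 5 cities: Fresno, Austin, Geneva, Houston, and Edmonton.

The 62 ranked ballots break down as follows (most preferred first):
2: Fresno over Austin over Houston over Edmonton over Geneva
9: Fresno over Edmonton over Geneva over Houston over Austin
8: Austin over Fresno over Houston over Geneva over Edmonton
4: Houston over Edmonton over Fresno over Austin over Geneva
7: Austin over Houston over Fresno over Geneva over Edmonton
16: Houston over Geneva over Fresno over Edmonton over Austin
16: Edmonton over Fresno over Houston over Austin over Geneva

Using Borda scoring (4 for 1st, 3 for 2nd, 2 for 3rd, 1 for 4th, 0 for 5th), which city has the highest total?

Fresno

Fresno: 2×4 + 9×4 + 8×3 + 4×2 + 7×2 + 16×2 + 16×3 = 170
Austin: 2×3 + 9×0 + 8×4 + 4×1 + 7×4 + 16×0 + 16×1 = 86
Geneva: 2×0 + 9×2 + 8×1 + 4×0 + 7×1 + 16×3 + 16×0 = 81
Houston: 2×2 + 9×1 + 8×2 + 4×4 + 7×3 + 16×4 + 16×2 = 162
Edmonton: 2×1 + 9×3 + 8×0 + 4×3 + 7×0 + 16×1 + 16×4 = 121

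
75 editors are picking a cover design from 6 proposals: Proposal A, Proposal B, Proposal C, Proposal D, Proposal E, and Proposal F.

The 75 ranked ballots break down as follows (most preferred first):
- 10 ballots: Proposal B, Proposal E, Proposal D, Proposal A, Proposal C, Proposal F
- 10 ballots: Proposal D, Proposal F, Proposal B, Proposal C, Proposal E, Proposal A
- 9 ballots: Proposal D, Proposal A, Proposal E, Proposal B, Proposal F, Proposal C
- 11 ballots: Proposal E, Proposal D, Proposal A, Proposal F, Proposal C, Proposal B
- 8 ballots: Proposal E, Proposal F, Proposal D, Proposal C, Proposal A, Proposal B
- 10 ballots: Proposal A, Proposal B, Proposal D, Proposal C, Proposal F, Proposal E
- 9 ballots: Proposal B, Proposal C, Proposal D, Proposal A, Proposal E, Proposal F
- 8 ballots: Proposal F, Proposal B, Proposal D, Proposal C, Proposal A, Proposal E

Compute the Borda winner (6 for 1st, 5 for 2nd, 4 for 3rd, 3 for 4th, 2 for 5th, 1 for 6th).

Proposal D

Proposal A: 10×3 + 10×1 + 9×5 + 11×4 + 8×2 + 10×6 + 9×3 + 8×2 = 248
Proposal B: 10×6 + 10×4 + 9×3 + 11×1 + 8×1 + 10×5 + 9×6 + 8×5 = 290
Proposal C: 10×2 + 10×3 + 9×1 + 11×2 + 8×3 + 10×3 + 9×5 + 8×3 = 204
Proposal D: 10×4 + 10×6 + 9×6 + 11×5 + 8×4 + 10×4 + 9×4 + 8×4 = 349
Proposal E: 10×5 + 10×2 + 9×4 + 11×6 + 8×6 + 10×1 + 9×2 + 8×1 = 256
Proposal F: 10×1 + 10×5 + 9×2 + 11×3 + 8×5 + 10×2 + 9×1 + 8×6 = 228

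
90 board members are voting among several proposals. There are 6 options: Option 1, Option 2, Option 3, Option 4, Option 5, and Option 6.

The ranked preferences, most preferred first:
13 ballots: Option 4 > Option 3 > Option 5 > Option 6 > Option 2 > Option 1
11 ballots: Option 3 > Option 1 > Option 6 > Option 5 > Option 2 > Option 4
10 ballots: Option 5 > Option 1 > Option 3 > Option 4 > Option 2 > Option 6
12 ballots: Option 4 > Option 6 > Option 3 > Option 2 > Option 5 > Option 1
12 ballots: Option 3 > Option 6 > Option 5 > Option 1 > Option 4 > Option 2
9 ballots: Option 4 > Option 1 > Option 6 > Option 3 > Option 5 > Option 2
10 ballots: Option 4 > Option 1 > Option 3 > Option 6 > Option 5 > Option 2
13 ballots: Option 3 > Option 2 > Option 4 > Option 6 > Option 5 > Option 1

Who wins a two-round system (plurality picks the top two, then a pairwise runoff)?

Option 3

Round 1 first-place votes: Option 1 0, Option 2 0, Option 3 36, Option 4 44, Option 5 10, Option 6 0. Option 4 and Option 3 advance.
Runoff: Option 4 is ranked above Option 3 on 44 ballots, Option 3 above Option 4 on 46.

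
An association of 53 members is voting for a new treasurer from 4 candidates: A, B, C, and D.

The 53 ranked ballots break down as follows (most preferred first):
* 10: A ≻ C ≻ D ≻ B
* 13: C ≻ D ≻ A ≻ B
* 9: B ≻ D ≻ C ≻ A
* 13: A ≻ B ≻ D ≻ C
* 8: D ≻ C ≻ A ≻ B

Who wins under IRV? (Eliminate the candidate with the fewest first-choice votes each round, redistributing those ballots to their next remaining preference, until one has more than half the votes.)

C

Round 1: A 23, B 9, C 13, D 8. D eliminated.
Round 2: A 23, B 9, C 21. B eliminated.
Round 3: A 23, C 30. C has a majority (≥27).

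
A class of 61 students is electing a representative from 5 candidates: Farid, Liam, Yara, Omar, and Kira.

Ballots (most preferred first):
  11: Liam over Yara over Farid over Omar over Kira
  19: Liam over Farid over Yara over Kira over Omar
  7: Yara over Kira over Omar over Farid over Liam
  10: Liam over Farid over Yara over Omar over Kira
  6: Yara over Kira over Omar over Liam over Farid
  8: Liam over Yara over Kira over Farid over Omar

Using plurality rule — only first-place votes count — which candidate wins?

First-place votes: Farid 0, Liam 48, Yara 13, Omar 0, Kira 0.

Liam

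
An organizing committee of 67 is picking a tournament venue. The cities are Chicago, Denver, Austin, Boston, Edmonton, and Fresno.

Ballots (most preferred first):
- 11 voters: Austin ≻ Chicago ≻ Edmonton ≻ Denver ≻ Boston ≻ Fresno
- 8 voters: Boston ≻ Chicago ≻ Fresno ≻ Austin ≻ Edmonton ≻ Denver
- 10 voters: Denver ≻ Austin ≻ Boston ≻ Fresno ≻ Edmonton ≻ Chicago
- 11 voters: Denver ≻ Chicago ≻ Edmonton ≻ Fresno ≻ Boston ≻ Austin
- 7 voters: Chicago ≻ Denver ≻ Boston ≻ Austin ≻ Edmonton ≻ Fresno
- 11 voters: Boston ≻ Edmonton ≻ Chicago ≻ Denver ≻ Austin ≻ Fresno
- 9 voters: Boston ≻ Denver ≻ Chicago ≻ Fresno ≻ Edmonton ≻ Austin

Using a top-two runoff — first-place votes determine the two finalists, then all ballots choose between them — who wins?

Round 1 first-place votes: Chicago 7, Denver 21, Austin 11, Boston 28, Edmonton 0, Fresno 0. Boston and Denver advance.
Runoff: Boston is ranked above Denver on 28 ballots, Denver above Boston on 39.

Denver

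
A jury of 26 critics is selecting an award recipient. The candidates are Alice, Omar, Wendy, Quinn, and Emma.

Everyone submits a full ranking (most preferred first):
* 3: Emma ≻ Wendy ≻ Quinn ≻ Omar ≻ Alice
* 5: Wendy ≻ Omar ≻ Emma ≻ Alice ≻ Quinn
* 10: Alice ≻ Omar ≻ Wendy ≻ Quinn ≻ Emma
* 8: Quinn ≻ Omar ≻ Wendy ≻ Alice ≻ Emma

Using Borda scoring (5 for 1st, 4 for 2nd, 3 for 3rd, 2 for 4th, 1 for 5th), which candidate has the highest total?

Alice: 3×1 + 5×2 + 10×5 + 8×2 = 79
Omar: 3×2 + 5×4 + 10×4 + 8×4 = 98
Wendy: 3×4 + 5×5 + 10×3 + 8×3 = 91
Quinn: 3×3 + 5×1 + 10×2 + 8×5 = 74
Emma: 3×5 + 5×3 + 10×1 + 8×1 = 48

Omar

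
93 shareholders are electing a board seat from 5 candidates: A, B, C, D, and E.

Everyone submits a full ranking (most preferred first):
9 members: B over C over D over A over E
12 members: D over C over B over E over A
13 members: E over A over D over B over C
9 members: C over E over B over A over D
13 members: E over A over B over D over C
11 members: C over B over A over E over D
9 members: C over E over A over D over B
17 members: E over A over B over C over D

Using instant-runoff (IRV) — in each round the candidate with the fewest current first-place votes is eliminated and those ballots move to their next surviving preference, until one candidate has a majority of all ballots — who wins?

C

Round 1: A 0, B 9, C 29, D 12, E 43. A eliminated.
Round 2: B 9, C 29, D 12, E 43. B eliminated.
Round 3: C 38, D 12, E 43. D eliminated.
Round 4: C 50, E 43. C has a majority (≥47).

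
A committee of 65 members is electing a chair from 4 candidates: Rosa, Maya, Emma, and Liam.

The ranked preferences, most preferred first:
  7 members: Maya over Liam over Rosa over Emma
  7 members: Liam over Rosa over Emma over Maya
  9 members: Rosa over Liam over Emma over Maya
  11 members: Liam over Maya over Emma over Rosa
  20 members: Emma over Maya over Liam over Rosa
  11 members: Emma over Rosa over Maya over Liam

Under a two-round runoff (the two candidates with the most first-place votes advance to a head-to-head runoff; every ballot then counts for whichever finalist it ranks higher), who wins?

Liam

Round 1 first-place votes: Rosa 9, Maya 7, Emma 31, Liam 18. Emma and Liam advance.
Runoff: Emma is ranked above Liam on 31 ballots, Liam above Emma on 34.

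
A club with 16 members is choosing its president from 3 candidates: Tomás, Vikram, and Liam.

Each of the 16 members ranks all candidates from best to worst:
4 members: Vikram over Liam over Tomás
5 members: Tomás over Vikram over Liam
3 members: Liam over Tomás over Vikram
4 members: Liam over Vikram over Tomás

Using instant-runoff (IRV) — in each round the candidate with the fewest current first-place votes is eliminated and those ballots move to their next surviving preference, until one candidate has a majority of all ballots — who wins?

Liam

Round 1: Tomás 5, Vikram 4, Liam 7. Vikram eliminated.
Round 2: Tomás 5, Liam 11. Liam has a majority (≥9).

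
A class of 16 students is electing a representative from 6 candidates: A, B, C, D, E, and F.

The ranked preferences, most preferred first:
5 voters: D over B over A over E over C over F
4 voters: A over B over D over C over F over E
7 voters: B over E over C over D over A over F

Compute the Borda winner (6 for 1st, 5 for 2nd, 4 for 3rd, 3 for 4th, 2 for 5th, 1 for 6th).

A: 5×4 + 4×6 + 7×2 = 58
B: 5×5 + 4×5 + 7×6 = 87
C: 5×2 + 4×3 + 7×4 = 50
D: 5×6 + 4×4 + 7×3 = 67
E: 5×3 + 4×1 + 7×5 = 54
F: 5×1 + 4×2 + 7×1 = 20

B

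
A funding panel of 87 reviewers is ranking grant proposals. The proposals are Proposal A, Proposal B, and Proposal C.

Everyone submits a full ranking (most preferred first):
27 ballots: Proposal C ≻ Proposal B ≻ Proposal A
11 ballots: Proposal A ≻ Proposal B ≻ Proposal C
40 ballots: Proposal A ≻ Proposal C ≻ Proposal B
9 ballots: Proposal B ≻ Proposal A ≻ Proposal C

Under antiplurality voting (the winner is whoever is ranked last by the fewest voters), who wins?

Last-place votes: Proposal A 27, Proposal B 40, Proposal C 20.

Proposal C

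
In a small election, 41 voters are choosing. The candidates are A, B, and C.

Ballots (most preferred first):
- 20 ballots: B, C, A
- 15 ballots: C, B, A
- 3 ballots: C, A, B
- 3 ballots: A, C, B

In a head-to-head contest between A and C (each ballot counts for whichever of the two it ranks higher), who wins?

A is ranked above C on 3 ballots; C above A on 38.

C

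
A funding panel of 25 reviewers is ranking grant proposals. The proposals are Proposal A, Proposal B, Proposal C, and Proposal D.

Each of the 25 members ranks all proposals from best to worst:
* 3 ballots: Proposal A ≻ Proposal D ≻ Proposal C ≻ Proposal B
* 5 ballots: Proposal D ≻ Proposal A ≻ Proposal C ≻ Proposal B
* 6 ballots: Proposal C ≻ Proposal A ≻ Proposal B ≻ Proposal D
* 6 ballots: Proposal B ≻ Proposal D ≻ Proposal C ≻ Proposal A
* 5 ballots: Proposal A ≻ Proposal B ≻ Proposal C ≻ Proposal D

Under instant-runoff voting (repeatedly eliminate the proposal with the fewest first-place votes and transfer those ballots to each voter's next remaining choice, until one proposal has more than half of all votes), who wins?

Proposal A

Round 1: Proposal A 8, Proposal B 6, Proposal C 6, Proposal D 5. Proposal D eliminated.
Round 2: Proposal A 13, Proposal B 6, Proposal C 6. Proposal A has a majority (≥13).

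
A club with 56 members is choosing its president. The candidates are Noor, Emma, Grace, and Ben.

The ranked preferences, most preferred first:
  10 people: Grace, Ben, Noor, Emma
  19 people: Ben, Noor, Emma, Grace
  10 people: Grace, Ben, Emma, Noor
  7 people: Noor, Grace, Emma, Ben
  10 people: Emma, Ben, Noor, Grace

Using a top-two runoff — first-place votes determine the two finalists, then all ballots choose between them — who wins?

Ben

Round 1 first-place votes: Noor 7, Emma 10, Grace 20, Ben 19. Grace and Ben advance.
Runoff: Grace is ranked above Ben on 27 ballots, Ben above Grace on 29.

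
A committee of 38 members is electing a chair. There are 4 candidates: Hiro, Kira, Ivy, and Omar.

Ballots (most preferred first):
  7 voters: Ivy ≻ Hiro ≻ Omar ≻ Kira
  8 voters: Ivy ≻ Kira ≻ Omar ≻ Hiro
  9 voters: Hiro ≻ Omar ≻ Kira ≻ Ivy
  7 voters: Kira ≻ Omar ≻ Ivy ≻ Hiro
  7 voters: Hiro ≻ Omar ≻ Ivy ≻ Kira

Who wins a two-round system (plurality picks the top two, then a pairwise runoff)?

Round 1 first-place votes: Hiro 16, Kira 7, Ivy 15, Omar 0. Hiro and Ivy advance.
Runoff: Hiro is ranked above Ivy on 16 ballots, Ivy above Hiro on 22.

Ivy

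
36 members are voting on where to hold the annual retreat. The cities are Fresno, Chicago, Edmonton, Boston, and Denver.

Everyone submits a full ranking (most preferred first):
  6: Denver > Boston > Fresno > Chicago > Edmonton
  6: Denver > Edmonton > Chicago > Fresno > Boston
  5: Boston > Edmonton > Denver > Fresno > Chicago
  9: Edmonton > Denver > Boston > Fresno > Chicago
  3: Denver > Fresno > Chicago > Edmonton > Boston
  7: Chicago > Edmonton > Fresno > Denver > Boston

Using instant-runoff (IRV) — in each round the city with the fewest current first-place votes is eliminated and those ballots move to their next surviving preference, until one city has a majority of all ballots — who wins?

Edmonton

Round 1: Fresno 0, Chicago 7, Edmonton 9, Boston 5, Denver 15. Fresno eliminated.
Round 2: Chicago 7, Edmonton 9, Boston 5, Denver 15. Boston eliminated.
Round 3: Chicago 7, Edmonton 14, Denver 15. Chicago eliminated.
Round 4: Edmonton 21, Denver 15. Edmonton has a majority (≥19).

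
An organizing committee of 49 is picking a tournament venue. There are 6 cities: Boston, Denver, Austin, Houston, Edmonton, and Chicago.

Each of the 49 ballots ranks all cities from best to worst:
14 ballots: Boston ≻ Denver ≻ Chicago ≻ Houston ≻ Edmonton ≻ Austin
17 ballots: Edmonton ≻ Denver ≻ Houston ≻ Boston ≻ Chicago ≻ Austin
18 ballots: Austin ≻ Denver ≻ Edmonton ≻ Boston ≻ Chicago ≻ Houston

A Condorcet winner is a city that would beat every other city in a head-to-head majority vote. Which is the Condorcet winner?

Denver vs Boston: 35–14
Denver vs Austin: 31–18
Denver vs Houston: 49–0
Denver vs Edmonton: 32–17
Denver vs Chicago: 49–0
Denver beats every other city.

Denver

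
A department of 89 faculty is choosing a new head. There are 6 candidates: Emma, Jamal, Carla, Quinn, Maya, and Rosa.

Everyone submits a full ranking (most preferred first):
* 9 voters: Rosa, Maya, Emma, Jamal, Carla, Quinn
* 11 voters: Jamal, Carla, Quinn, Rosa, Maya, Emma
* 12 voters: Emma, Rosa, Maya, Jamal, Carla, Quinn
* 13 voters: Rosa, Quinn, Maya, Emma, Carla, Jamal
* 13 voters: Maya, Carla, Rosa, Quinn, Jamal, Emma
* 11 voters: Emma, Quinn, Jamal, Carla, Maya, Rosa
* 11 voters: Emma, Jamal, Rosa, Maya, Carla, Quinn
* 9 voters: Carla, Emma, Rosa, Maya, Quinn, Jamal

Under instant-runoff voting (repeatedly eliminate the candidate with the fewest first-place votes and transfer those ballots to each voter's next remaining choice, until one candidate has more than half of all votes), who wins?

Rosa

Round 1: Emma 34, Jamal 11, Carla 9, Quinn 0, Maya 13, Rosa 22. Quinn eliminated.
Round 2: Emma 34, Jamal 11, Carla 9, Maya 13, Rosa 22. Carla eliminated.
Round 3: Emma 43, Jamal 11, Maya 13, Rosa 22. Jamal eliminated.
Round 4: Emma 43, Maya 13, Rosa 33. Maya eliminated.
Round 5: Emma 43, Rosa 46. Rosa has a majority (≥45).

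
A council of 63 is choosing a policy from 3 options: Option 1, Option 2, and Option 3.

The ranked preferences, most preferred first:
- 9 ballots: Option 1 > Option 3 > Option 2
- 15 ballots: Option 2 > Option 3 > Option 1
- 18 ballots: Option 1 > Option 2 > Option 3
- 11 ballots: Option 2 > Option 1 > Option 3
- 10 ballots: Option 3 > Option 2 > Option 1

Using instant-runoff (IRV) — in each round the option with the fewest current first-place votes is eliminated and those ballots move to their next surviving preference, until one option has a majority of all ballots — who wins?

Round 1: Option 1 27, Option 2 26, Option 3 10. Option 3 eliminated.
Round 2: Option 1 27, Option 2 36. Option 2 has a majority (≥32).

Option 2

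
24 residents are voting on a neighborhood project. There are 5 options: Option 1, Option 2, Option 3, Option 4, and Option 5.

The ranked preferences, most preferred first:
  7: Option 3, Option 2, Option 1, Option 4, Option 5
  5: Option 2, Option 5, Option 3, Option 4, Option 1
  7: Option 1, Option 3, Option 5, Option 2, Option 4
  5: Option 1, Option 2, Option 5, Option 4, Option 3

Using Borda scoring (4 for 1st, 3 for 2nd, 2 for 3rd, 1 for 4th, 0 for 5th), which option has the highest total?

Option 1: 7×2 + 5×0 + 7×4 + 5×4 = 62
Option 2: 7×3 + 5×4 + 7×1 + 5×3 = 63
Option 3: 7×4 + 5×2 + 7×3 + 5×0 = 59
Option 4: 7×1 + 5×1 + 7×0 + 5×1 = 17
Option 5: 7×0 + 5×3 + 7×2 + 5×2 = 39

Option 2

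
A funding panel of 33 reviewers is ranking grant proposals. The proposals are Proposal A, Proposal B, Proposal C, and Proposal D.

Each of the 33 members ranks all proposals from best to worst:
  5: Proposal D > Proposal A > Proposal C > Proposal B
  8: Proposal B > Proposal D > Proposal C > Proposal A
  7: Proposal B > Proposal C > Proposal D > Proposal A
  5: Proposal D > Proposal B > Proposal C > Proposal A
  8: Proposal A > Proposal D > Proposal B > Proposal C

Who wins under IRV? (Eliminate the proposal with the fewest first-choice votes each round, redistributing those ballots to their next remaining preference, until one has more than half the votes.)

Proposal D

Round 1: Proposal A 8, Proposal B 15, Proposal C 0, Proposal D 10. Proposal C eliminated.
Round 2: Proposal A 8, Proposal B 15, Proposal D 10. Proposal A eliminated.
Round 3: Proposal B 15, Proposal D 18. Proposal D has a majority (≥17).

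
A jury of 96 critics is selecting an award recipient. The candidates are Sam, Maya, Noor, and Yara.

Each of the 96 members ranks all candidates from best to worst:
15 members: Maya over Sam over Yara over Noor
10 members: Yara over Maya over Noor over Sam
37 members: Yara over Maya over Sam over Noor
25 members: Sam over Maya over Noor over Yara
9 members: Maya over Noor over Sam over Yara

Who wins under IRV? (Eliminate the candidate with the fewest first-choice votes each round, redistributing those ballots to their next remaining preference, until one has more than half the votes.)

Sam

Round 1: Sam 25, Maya 24, Noor 0, Yara 47. Noor eliminated.
Round 2: Sam 25, Maya 24, Yara 47. Maya eliminated.
Round 3: Sam 49, Yara 47. Sam has a majority (≥49).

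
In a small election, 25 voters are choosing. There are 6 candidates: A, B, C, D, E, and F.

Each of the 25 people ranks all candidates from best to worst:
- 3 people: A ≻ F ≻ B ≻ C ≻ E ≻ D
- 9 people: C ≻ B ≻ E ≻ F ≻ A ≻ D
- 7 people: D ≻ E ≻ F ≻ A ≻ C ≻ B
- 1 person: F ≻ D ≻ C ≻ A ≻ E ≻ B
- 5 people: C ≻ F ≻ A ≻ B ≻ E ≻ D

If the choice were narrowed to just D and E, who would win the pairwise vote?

D is ranked above E on 8 ballots; E above D on 17.

E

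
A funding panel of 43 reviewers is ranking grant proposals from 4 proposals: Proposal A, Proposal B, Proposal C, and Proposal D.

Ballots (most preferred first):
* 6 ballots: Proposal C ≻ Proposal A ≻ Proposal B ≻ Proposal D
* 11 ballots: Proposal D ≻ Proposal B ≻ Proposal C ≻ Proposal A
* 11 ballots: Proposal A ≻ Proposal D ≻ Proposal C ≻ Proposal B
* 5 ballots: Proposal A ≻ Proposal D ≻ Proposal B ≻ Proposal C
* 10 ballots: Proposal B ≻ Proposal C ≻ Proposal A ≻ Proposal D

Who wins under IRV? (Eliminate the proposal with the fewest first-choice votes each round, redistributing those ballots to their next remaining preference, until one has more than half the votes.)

Proposal A

Round 1: Proposal A 16, Proposal B 10, Proposal C 6, Proposal D 11. Proposal C eliminated.
Round 2: Proposal A 22, Proposal B 10, Proposal D 11. Proposal A has a majority (≥22).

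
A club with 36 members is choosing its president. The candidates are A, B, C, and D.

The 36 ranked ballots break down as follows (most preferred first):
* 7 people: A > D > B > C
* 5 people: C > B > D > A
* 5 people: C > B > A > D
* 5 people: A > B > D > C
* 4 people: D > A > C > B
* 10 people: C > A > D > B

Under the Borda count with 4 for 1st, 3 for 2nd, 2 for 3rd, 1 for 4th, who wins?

A: 7×4 + 5×1 + 5×2 + 5×4 + 4×3 + 10×3 = 105
B: 7×2 + 5×3 + 5×3 + 5×3 + 4×1 + 10×1 = 73
C: 7×1 + 5×4 + 5×4 + 5×1 + 4×2 + 10×4 = 100
D: 7×3 + 5×2 + 5×1 + 5×2 + 4×4 + 10×2 = 82

A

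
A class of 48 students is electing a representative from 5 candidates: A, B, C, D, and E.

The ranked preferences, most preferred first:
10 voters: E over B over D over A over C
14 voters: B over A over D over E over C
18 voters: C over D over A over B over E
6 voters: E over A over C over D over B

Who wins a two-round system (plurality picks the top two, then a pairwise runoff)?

E

Round 1 first-place votes: A 0, B 14, C 18, D 0, E 16. C and E advance.
Runoff: C is ranked above E on 18 ballots, E above C on 30.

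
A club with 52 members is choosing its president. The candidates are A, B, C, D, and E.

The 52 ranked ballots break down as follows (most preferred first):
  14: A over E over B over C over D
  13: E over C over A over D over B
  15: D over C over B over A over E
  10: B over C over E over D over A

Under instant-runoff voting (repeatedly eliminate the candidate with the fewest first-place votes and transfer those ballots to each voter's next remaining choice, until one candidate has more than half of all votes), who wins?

E

Round 1: A 14, B 10, C 0, D 15, E 13. C eliminated.
Round 2: A 14, B 10, D 15, E 13. B eliminated.
Round 3: A 14, D 15, E 23. A eliminated.
Round 4: D 15, E 37. E has a majority (≥27).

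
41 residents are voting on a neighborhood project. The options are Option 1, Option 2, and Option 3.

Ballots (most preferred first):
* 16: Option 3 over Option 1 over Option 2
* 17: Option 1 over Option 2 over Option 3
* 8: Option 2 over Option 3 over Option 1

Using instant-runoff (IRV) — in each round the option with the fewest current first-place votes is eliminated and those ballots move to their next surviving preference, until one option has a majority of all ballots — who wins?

Round 1: Option 1 17, Option 2 8, Option 3 16. Option 2 eliminated.
Round 2: Option 1 17, Option 3 24. Option 3 has a majority (≥21).

Option 3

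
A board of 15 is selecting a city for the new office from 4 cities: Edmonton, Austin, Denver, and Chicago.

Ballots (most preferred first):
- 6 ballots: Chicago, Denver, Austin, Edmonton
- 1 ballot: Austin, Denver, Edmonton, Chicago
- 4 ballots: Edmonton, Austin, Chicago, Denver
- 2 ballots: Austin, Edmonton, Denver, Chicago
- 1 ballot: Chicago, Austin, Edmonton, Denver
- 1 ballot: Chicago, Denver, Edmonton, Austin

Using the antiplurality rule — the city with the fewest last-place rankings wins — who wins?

Last-place votes: Edmonton 6, Austin 1, Denver 5, Chicago 3.

Austin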